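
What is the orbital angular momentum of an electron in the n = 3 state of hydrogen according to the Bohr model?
3.1637e-34 J·s (or 3ℏ)

In the Bohr model, angular momentum is quantized:
L = nℏ

where ℏ = h/(2π) = 1.054572e-34 J·s

For n = 3:
L = 3 × 1.054572e-34 J·s
L = 3.1637e-34 J·s

This can also be written as L = 3ℏ.
The angular momentum is an integer multiple of the reduced Planck constant.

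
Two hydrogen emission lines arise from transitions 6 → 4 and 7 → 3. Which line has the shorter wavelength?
7 → 3

Calculate the energy for each transition:

Transition 6 → 4:
ΔE₁ = |E_4 - E_6| = |-13.6057/4² - (-13.6057/6²)|
ΔE₁ = |-0.8503562500 - (-0.3779361111)| = 0.4724201 eV

Transition 7 → 3:
ΔE₂ = |E_3 - E_7| = |-13.6057/3² - (-13.6057/7²)|
ΔE₂ = |-1.5117444444 - (-0.2776673469)| = 1.2340771 eV

Since 1.2340771 eV > 0.4724201 eV, the transition 7 → 3 emits the more energetic photon.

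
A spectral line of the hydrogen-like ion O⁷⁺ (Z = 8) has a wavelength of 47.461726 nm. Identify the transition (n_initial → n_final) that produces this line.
n = 10 → n = 5

First, find the photon energy from the wavelength (hc = 1239.84 eV·nm):
E = hc/λ = 1239.84 eV·nm / 47.461726 nm = 26.122944 eV

The energy levels of O⁷⁺ satisfy E_n = -13.6057 × 8² / n² eV, so an emission n_i → n_f releases
ΔE = 13.6057 × 8² × (1/n_f² − 1/n_i²) eV.

Setting ΔE equal to the photon energy:
1/n_f² − 1/n_i² = 26.122944 / (13.6057 × 8²) = 0.030000000

Since 1/n_i² must be positive, we need 1/n_f² > 0.030000000, i.e. n_f ≤ 5. For each allowed n_f, solve n_i = (1/n_f² − 0.030000000)^(−1/2) and check whether it is a whole number:
  n_f = 1: 1/n_i² = 1.000000000 − 0.030000000 = 0.970000000 → n_i = 1.015  (not an integer) ✗
  n_f = 2: 1/n_i² = 0.250000000 − 0.030000000 = 0.220000000 → n_i = 2.132  (not an integer) ✗
  n_f = 3: 1/n_i² = 0.111111111 − 0.030000000 = 0.081111111 → n_i = 3.511  (not an integer) ✗
  n_f = 4: 1/n_i² = 0.062500000 − 0.030000000 = 0.032500000 → n_i = 5.547  (not an integer) ✗
  n_f = 5: 1/n_i² = 0.040000000 − 0.030000000 = 0.010000000 → n_i = 10.000  → integer, n_i = 10 ✓

Only n_f = 5 gives an integer upper level, n_i = 10.

The transition is from n = 10 to n = 5 (emission).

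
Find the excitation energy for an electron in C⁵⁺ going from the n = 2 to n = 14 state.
119.9523 eV

The energy levels of a hydrogen-like atom are E_n = -13.6057 Z² eV / n².

Energy at n = 2: E_2 = -13.6057 × 6² / 2² = -122.4513000 eV
Energy at n = 14: E_14 = -13.6057 × 6² / 14² = -2.4990061 eV

The excitation energy is the difference:
ΔE = E_14 - E_2
ΔE = -2.4990061 - (-122.4513000)
ΔE = 119.9523 eV

Since this is positive, energy must be absorbed (photon absorption).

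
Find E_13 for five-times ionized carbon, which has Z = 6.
-2.898 eV

For hydrogen-like ions, the energy levels scale with Z²:
E_n = -13.6057 Z² / n² eV

For C⁵⁺ (Z = 6) at n = 13:
E_13 = -13.6057 × 6² / 13²
E_13 = -13.6057 × 36 / 169
E_13 = -489.8052 / 169
E_13 = -2.898 eV

The energy is 36 times more negative than hydrogen at the same n due to the stronger nuclear charge.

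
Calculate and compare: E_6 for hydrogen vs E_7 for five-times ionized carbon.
C⁵⁺ at n = 7 (E = -9.99602 eV)

Using E_n = -13.6057 Z² / n² eV:

H (Z = 1) at n = 6:
E = -13.6057 × 1² / 6² = -13.6057 × 1 / 36 = -0.37793611 eV

C⁵⁺ (Z = 6) at n = 7:
E = -13.6057 × 6² / 7² = -13.6057 × 36 / 49 = -9.99602449 eV

Since -9.99602449 eV < -0.37793611 eV,
C⁵⁺ at n = 7 is more tightly bound (requires more energy to ionize).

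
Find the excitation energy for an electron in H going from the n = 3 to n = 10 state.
1.3757 eV

The energy levels of a hydrogen-like atom are E_n = -13.6057 eV / n².

Energy at n = 3: E_3 = -13.6057 / 3² = -1.5117444 eV
Energy at n = 10: E_10 = -13.6057 / 10² = -0.1360570 eV

The excitation energy is the difference:
ΔE = E_10 - E_3
ΔE = -0.1360570 - (-1.5117444)
ΔE = 1.3757 eV

Since this is positive, energy must be absorbed (photon absorption).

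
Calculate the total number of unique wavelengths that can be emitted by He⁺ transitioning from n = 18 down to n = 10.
36

The electron can occupy levels n = 10, 11, ..., 18 during de-excitation — that is m = 18 - 10 + 1 = 9 distinct levels.

The number of distinct spectral lines equals the number of ways to choose 2 of these m levels (each pair gives one possible emission transition):

Number of lines = m(m-1)/2 = 9×8/2 = 36

These correspond to all possible transitions between the 9 levels:
18 → 17, 18 → 16, 18 → 15, 18 → 14, 18 → 13, 18 → 12, 18 → 11, 18 → 10...

Each transition produces a photon with a unique energy (and thus wavelength). This count does not depend on Z.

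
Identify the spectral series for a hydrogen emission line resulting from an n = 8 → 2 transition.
Balmer series

The spectral series in hydrogen are named based on the final (lower) energy level:
- Lyman series: n_final = 1 (ultraviolet)
- Balmer series: n_final = 2 (visible/near-UV)
- Paschen series: n_final = 3 (infrared)
- Brackett series: n_final = 4 (infrared)
- Pfund series: n_final = 5 (far infrared)

Since this transition ends at n = 2, it belongs to the Balmer series.

For reference, this 8 → 2 line has photon energy
ΔE = 13.6057 eV × (1/2² - 1/8²) = 3.1888359 eV,
corresponding to wavelength λ = hc/ΔE = 1239.84 eV·nm / 3.1888359 eV = 388.806 nm in the visible/near-UV region.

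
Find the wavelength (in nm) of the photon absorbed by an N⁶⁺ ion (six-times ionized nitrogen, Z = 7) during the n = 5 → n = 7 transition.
94.92345 nm

First, find the transition energy using E_n = -13.6057 Z² / n² eV:
E_5 = -13.6057 × 7² / 5² = -26.6671720 eV
E_7 = -13.6057 × 7² / 7² = -13.6057000 eV

Photon energy: |ΔE| = |E_7 - E_5| = 13.0614720 eV

Convert to wavelength using E = hc/λ with hc = 1239.84 eV·nm:
λ = hc/E = 1239.84 eV·nm / 13.0614720 eV
λ = 94.92345 nm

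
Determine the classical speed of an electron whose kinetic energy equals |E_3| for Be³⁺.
2.9169e+06 m/s (or 0.9730% of c)

The binding energy at n = 3 for Be³⁺ is:
E_3 = -13.6057 × 4²/3² = -24.187911 eV
|E_3| = 24.187911 eV

Convert to Joules:
KE = 24.187911 eV × (1.602177 × 10⁻¹⁹ J/eV) = 3.875331e-18 J

Using KE = ½mv²:
v = √(2·KE/m_e)
v = √(2 × 3.875331e-18 J / 9.10938 × 10⁻³¹ kg)
v = 2.9169e+06 m/s

This is approximately 0.9730% the speed of light.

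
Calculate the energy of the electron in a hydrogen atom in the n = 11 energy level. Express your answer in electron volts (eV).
-0.1124 eV

The energy levels of a hydrogen-like atom are given by:
E_n = -13.6057 eV / n²

For n = 11:
E_11 = -13.6057 eV / 11²
E_11 = -13.6057 eV / 121
E_11 = -0.1124 eV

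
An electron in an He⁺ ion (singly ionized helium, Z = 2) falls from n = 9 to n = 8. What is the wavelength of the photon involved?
6947.0565 nm

First, find the transition energy using E_n = -13.6057 Z² / n² eV:
E_9 = -13.6057 × 2² / 9² = -0.6718864198 eV
E_8 = -13.6057 × 2² / 8² = -0.8503562500 eV

Photon energy: |ΔE| = |E_8 - E_9| = 0.1784698302 eV

Convert to wavelength using E = hc/λ with hc = 1239.84 eV·nm:
λ = hc/E = 1239.84 eV·nm / 0.1784698302 eV
λ = 6947.0565 nm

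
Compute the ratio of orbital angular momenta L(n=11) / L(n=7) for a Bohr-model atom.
1.57

In the Bohr model, L_n = nℏ, so the ratio is purely the ratio of quantum numbers:

L_11/L_7 = 11ℏ / 7ℏ = 11/7 = 1.57

The angular momentum scales linearly with n.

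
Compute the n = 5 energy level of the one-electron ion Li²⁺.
-4.90 eV

For hydrogen-like ions, the energy levels scale with Z²:
E_n = -13.6057 Z² / n² eV

For Li²⁺ (Z = 3) at n = 5:
E_5 = -13.6057 × 3² / 5²
E_5 = -13.6057 × 9 / 25
E_5 = -122.4513 / 25
E_5 = -4.90 eV

The energy is 9 times more negative than hydrogen at the same n due to the stronger nuclear charge.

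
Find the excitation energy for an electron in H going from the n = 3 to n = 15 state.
1.45127 eV

The energy levels of a hydrogen-like atom are E_n = -13.6057 eV / n².

Energy at n = 3: E_3 = -13.6057 / 3² = -1.51174444 eV
Energy at n = 15: E_15 = -13.6057 / 15² = -0.06046978 eV

The excitation energy is the difference:
ΔE = E_15 - E_3
ΔE = -0.06046978 - (-1.51174444)
ΔE = 1.45127 eV

Since this is positive, energy must be absorbed (photon absorption).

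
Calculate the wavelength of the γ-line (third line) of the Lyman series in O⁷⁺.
1.52 nm

The lines of a series are numbered from the longest wavelength (smallest ΔE) outward; the third line is the transition from n = n_f + 3 to n_f.
The Lyman series has all transitions ending at n_f = 1.

For O⁷⁺ (Z = 8), the third line (γ-line) is the jump from n = 4 to n = 1:
E_4 = -13.6057 × 8² / 4² = -54.4228 eV
E_1 = -13.6057 × 8² / 1² = -870.7648 eV
ΔE = E_4 - E_1 = 816.3420 eV

λ = hc/E = 1239.84 eV·nm / 816.3420 eV
λ = 1.52 nm

This is the γ-line of the Lyman series in O⁷⁺.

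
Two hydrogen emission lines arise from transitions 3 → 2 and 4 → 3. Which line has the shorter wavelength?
3 → 2

Calculate the energy for each transition:

Transition 3 → 2:
ΔE₁ = |E_2 - E_3| = |-13.6057/2² - (-13.6057/3²)|
ΔE₁ = |-3.40142500 - (-1.51174444)| = 1.88968 eV

Transition 4 → 3:
ΔE₂ = |E_3 - E_4| = |-13.6057/3² - (-13.6057/4²)|
ΔE₂ = |-1.51174444 - (-0.85035625)| = 0.66139 eV

Since 1.88968 eV > 0.66139 eV, the transition 3 → 2 emits the more energetic photon.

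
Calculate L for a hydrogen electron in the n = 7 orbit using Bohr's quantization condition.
7.382e-34 J·s (or 7ℏ)

In the Bohr model, angular momentum is quantized:
L = nℏ

where ℏ = h/(2π) = 1.05457e-34 J·s

For n = 7:
L = 7 × 1.05457e-34 J·s
L = 7.382e-34 J·s

This can also be written as L = 7ℏ.
The angular momentum is an integer multiple of the reduced Planck constant.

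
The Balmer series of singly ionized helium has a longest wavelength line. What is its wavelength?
164.028 nm

The longest wavelength corresponds to the smallest energy transition in the series.
The Balmer series has all transitions ending at n_f = 2.

For He⁺ (Z = 2), the first line (α-line) is the jump from n = 3 to n = 2:
E_3 = -13.6057 × 2² / 3² = -6.0469778 eV
E_2 = -13.6057 × 2² / 2² = -13.6057000 eV
ΔE = E_3 - E_2 = 7.5587222 eV

λ = hc/E = 1239.84 eV·nm / 7.5587222 eV
λ = 164.028 nm

This is the α-line of the Balmer series in He⁺.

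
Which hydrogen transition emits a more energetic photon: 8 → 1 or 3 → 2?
8 → 1

Calculate the energy for each transition:

Transition 8 → 1:
ΔE₁ = |E_1 - E_8| = |-13.6057/1² - (-13.6057/8²)|
ΔE₁ = |-13.60570000000 - (-0.21258906250)| = 13.39311094 eV

Transition 3 → 2:
ΔE₂ = |E_2 - E_3| = |-13.6057/2² - (-13.6057/3²)|
ΔE₂ = |-3.40142500000 - (-1.51174444444)| = 1.88968056 eV

Since 13.39311094 eV > 1.88968056 eV, the transition 8 → 1 emits the more energetic photon.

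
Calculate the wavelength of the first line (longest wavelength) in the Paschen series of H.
1874.60256 nm

The longest wavelength corresponds to the smallest energy transition in the series.
The Paschen series has all transitions ending at n_f = 3.

For H, the first line (α-line) is the jump from n = 4 to n = 3:
E_4 = -13.6057 / 4² = -0.85035625000 eV
E_3 = -13.6057 / 3² = -1.51174444444 eV
ΔE = E_4 - E_3 = 0.66138819444 eV

λ = hc/E = 1239.84 eV·nm / 0.66138819444 eV
λ = 1874.60256 nm

This is the α-line of the Paschen series in H.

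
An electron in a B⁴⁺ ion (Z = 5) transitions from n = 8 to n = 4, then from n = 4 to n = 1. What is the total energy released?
334.827773 eV

The energy levels of B⁴⁺ are E_n = -13.6057 × 5² / n² eV.

First transition (8 → 4):
ΔE₁ = |E_4 - E_8|
ΔE₁ = |-21.258906250000 - (-5.314726562500)| = 15.944179688 eV

Second transition (4 → 1):
ΔE₂ = |E_1 - E_4|
ΔE₂ = |-340.142500000000 - (-21.258906250000)| = 318.883593750 eV

Total energy released:
E_total = ΔE₁ + ΔE₂ = 15.944179688 + 318.883593750 = 334.827773 eV

Note: This equals the direct transition 8 → 1: 334.827773 eV ✓
Energy is conserved regardless of the path taken.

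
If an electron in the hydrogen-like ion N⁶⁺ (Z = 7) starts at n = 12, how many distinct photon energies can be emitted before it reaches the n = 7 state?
15

The electron can occupy levels n = 7, 8, ..., 12 during de-excitation — that is m = 12 - 7 + 1 = 6 distinct levels.

The number of distinct spectral lines equals the number of ways to choose 2 of these m levels (each pair gives one possible emission transition):

Number of lines = m(m-1)/2 = 6×5/2 = 15

These correspond to all possible transitions between the 6 levels:
12 → 11, 12 → 10, 12 → 9, 12 → 8, 12 → 7, 11 → 10, 11 → 9, 11 → 8...

Each transition produces a photon with a unique energy (and thus wavelength). This count does not depend on Z.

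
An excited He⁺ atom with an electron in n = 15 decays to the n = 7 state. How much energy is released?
0.868790 eV

The energy levels are E_n = -13.6057 Z² eV / n².

Energy at n = 15: E_15 = -13.6057 × 2² / 15² = -0.241879111 eV
Energy at n = 7: E_7 = -13.6057 × 2² / 7² = -1.110669388 eV

For emission (electron falling to lower state), the photon energy is:
E_photon = E_15 - E_7 = |-0.241879111 - (-1.110669388)|
E_photon = 0.868790 eV

This energy is carried away by the emitted photon.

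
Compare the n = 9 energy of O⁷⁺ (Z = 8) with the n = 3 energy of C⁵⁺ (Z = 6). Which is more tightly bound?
C⁵⁺ at n = 3 (E = -54.422800 eV)

Using E_n = -13.6057 Z² / n² eV:

O⁷⁺ (Z = 8) at n = 9:
E = -13.6057 × 8² / 9² = -13.6057 × 64 / 81 = -10.750182716 eV

C⁵⁺ (Z = 6) at n = 3:
E = -13.6057 × 6² / 3² = -13.6057 × 36 / 9 = -54.422800000 eV

Since -54.422800000 eV < -10.750182716 eV,
C⁵⁺ at n = 3 is more tightly bound (requires more energy to ionize).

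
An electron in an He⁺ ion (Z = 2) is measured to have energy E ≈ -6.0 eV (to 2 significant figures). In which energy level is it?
n = 3

The exact energy levels follow E_n = -13.6057 Z² / n² eV with Z = 2.

The measured value (-6.0 eV) is reported to only 2 significant figures, so we must test candidate n values and see which one matches to that precision.

Candidate energies:
  n = 1:  E = -13.6057 × 2² / 1² = -54.42280 eV
  n = 2:  E = -13.6057 × 2² / 2² = -13.60570 eV
  n = 3:  E = -13.6057 × 2² / 3² = -6.04698 eV  ← matches
  n = 4:  E = -13.6057 × 2² / 4² = -3.40143 eV
  n = 5:  E = -13.6057 × 2² / 5² = -2.17691 eV

Checking against the measurement of -6.0 eV (2 sig figs), only n = 3 agrees:
E_3 = -6.04698 eV, which rounds to -6.0 eV ✓

Therefore n = 3.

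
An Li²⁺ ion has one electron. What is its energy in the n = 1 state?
-122.451 eV

For hydrogen-like ions, the energy levels scale with Z²:
E_n = -13.6057 Z² / n² eV

For Li²⁺ (Z = 3) at n = 1:
E_1 = -13.6057 × 3² / 1²
E_1 = -13.6057 × 9 / 1
E_1 = -122.4513 / 1
E_1 = -122.451 eV

The energy is 9 times more negative than hydrogen at the same n due to the stronger nuclear charge.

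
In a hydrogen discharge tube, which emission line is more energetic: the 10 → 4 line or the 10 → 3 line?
10 → 3

Calculate the energy for each transition:

Transition 10 → 4:
ΔE₁ = |E_4 - E_10| = |-13.6057/4² - (-13.6057/10²)|
ΔE₁ = |-0.85035625000 - (-0.13605700000)| = 0.71429925 eV

Transition 10 → 3:
ΔE₂ = |E_3 - E_10| = |-13.6057/3² - (-13.6057/10²)|
ΔE₂ = |-1.51174444444 - (-0.13605700000)| = 1.37568744 eV

Since 1.37568744 eV > 0.71429925 eV, the transition 10 → 3 emits the more energetic photon.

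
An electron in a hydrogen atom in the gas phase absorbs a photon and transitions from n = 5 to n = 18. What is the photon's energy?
0.50 eV

The energy levels of a hydrogen-like atom are E_n = -13.6057 eV / n².

Energy at n = 5: E_5 = -13.6057 / 5² = -0.54423 eV
Energy at n = 18: E_18 = -13.6057 / 18² = -0.04199 eV

The excitation energy is the difference:
ΔE = E_18 - E_5
ΔE = -0.04199 - (-0.54423)
ΔE = 0.50 eV

Since this is positive, energy must be absorbed (photon absorption).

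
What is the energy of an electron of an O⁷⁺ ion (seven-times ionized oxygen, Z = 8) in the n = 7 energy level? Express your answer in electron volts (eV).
-17.77 eV

The energy levels of a hydrogen-like atom are given by:
E_n = -13.6057 Z² / n² eV  (with Z = 8 for O⁷⁺)

For n = 7:
E_7 = -13.6057 × 8² / 7²
E_7 = -13.6057 × 64 / 49
E_7 = -17.77 eV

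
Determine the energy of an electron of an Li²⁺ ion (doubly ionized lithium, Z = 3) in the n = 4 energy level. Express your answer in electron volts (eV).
-7.6532 eV

The energy levels of a hydrogen-like atom are given by:
E_n = -13.6057 Z² / n² eV  (with Z = 3 for Li²⁺)

For n = 4:
E_4 = -13.6057 × 3² / 4²
E_4 = -13.6057 × 9 / 16
E_4 = -7.6532 eV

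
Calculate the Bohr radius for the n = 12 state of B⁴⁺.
1.5240 nm (or 15.2403 Å)

The Bohr radius formula is:
r_n = n² a₀ / Z

where a₀ = 0.0529177 nm is the Bohr radius.

For B⁴⁺ (Z = 5) at n = 12:
r_12 = 12² × 0.0529177 nm / 5
r_12 = 144 × 0.0529177 nm / 5
r_12 = 7.62015 nm / 5
r_12 = 1.5240 nm

The electron orbits at approximately 1.5240 nm from the nucleus.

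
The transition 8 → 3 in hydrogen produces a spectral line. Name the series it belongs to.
Paschen series

The spectral series in hydrogen are named based on the final (lower) energy level:
- Lyman series: n_final = 1 (ultraviolet)
- Balmer series: n_final = 2 (visible/near-UV)
- Paschen series: n_final = 3 (infrared)
- Brackett series: n_final = 4 (infrared)
- Pfund series: n_final = 5 (far infrared)

Since this transition ends at n = 3, it belongs to the Paschen series.

For reference, this 8 → 3 line has photon energy
ΔE = 13.6057 eV × (1/3² - 1/8²) = 1.2991554 eV,
corresponding to wavelength λ = hc/ΔE = 1239.84 eV·nm / 1.2991554 eV = 954.343 nm in the infrared region.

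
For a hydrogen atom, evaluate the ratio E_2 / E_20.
100.00

Using E_n = -13.6057 Z² / n² eV with Z = 1:

E_2 = -13.6057 / 2² = -13.6057 / 4 = -3.40142500 eV
E_20 = -13.6057 / 20² = -13.6057 / 400 = -0.03401425 eV

The ratio is:
E_2/E_20 = (-3.40142500) / (-0.03401425)
E_2/E_20 = (-13.6057/4) / (-13.6057/400)
E_2/E_20 = 400/4
E_2/E_20 = 100.00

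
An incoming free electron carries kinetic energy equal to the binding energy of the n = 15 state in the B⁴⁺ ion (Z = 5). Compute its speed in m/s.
7.29e+05 m/s (or 0.243% of c)

The binding energy at n = 15 for B⁴⁺ is:
E_15 = -13.6057 × 5²/15² = -1.51174 eV
|E_15| = 1.51174 eV

Convert to Joules:
KE = 1.51174 eV × (1.602177 × 10⁻¹⁹ J/eV) = 2.4221e-19 J

Using KE = ½mv²:
v = √(2·KE/m_e)
v = √(2 × 2.4221e-19 J / 9.10938 × 10⁻³¹ kg)
v = 7.29e+05 m/s

This is approximately 0.243% the speed of light.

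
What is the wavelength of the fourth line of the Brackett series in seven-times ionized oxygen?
30.376 nm

The lines of a series are numbered from the longest wavelength (smallest ΔE) outward; the fourth line is the transition from n = n_f + 4 to n_f.
The Brackett series has all transitions ending at n_f = 4.

For O⁷⁺ (Z = 8), the fourth line (δ-line) is the jump from n = 8 to n = 4:
E_8 = -13.6057 × 8² / 8² = -13.60570 eV
E_4 = -13.6057 × 8² / 4² = -54.42280 eV
ΔE = E_8 - E_4 = 40.81710 eV

λ = hc/E = 1239.84 eV·nm / 40.81710 eV
λ = 30.376 nm

This is the δ-line of the Brackett series in O⁷⁺.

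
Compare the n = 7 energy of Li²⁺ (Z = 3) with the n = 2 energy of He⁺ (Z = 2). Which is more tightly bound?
He⁺ at n = 2 (E = -13.606 eV)

Using E_n = -13.6057 Z² / n² eV:

Li²⁺ (Z = 3) at n = 7:
E = -13.6057 × 3² / 7² = -13.6057 × 9 / 49 = -2.499006 eV

He⁺ (Z = 2) at n = 2:
E = -13.6057 × 2² / 2² = -13.6057 × 4 / 4 = -13.605700 eV

Since -13.605700 eV < -2.499006 eV,
He⁺ at n = 2 is more tightly bound (requires more energy to ionize).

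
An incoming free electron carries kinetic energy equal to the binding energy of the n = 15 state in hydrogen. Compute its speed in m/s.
1.46e+05 m/s (or 0.0486% of c)

The binding energy at n = 15 for hydrogen is:
E_15 = -13.6057/15² = -0.0604698 eV
|E_15| = 0.0604698 eV

Convert to Joules:
KE = 0.0604698 eV × (1.602177 × 10⁻¹⁹ J/eV) = 9.6883e-21 J

Using KE = ½mv²:
v = √(2·KE/m_e)
v = √(2 × 9.6883e-21 J / 9.10938 × 10⁻³¹ kg)
v = 1.46e+05 m/s

This is approximately 0.0486% the speed of light.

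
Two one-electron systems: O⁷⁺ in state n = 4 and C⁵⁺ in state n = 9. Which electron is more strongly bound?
O⁷⁺ at n = 4 (E = -54.4228 eV)

Using E_n = -13.6057 Z² / n² eV:

O⁷⁺ (Z = 8) at n = 4:
E = -13.6057 × 8² / 4² = -13.6057 × 64 / 16 = -54.4228000 eV

C⁵⁺ (Z = 6) at n = 9:
E = -13.6057 × 6² / 9² = -13.6057 × 36 / 81 = -6.0469778 eV

Since -54.4228000 eV < -6.0469778 eV,
O⁷⁺ at n = 4 is more tightly bound (requires more energy to ionize).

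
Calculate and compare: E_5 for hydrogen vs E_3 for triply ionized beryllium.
Be³⁺ at n = 3 (E = -24.18791 eV)

Using E_n = -13.6057 Z² / n² eV:

H (Z = 1) at n = 5:
E = -13.6057 × 1² / 5² = -13.6057 × 1 / 25 = -0.54422800 eV

Be³⁺ (Z = 4) at n = 3:
E = -13.6057 × 4² / 3² = -13.6057 × 16 / 9 = -24.18791111 eV

Since -24.18791111 eV < -0.54422800 eV,
Be³⁺ at n = 3 is more tightly bound (requires more energy to ionize).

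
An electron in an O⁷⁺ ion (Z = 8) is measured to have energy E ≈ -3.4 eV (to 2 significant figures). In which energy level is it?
n = 16

The exact energy levels follow E_n = -13.6057 Z² / n² eV with Z = 8.

The measured value (-3.4 eV) is reported to only 2 significant figures, so we must test candidate n values and see which one matches to that precision.

Candidate energies:
  n = 14:  E = -13.6057 × 8² / 14² = -4.44268 eV
  n = 15:  E = -13.6057 × 8² / 15² = -3.87007 eV
  n = 16:  E = -13.6057 × 8² / 16² = -3.40143 eV  ← matches
  n = 17:  E = -13.6057 × 8² / 17² = -3.01303 eV
  n = 18:  E = -13.6057 × 8² / 18² = -2.68755 eV

Checking against the measurement of -3.4 eV (2 sig figs), only n = 16 agrees:
E_16 = -3.40143 eV, which rounds to -3.4 eV ✓

Therefore n = 16.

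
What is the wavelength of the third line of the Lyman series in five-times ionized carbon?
2.70 nm

The lines of a series are numbered from the longest wavelength (smallest ΔE) outward; the third line is the transition from n = n_f + 3 to n_f.
The Lyman series has all transitions ending at n_f = 1.

For C⁵⁺ (Z = 6), the third line (γ-line) is the jump from n = 4 to n = 1:
E_4 = -13.6057 × 6² / 4² = -30.6128 eV
E_1 = -13.6057 × 6² / 1² = -489.8052 eV
ΔE = E_4 - E_1 = 459.1924 eV

λ = hc/E = 1239.84 eV·nm / 459.1924 eV
λ = 2.70 nm

This is the γ-line of the Lyman series in C⁵⁺.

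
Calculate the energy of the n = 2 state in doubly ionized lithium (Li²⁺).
-30.613 eV

For hydrogen-like ions, the energy levels scale with Z²:
E_n = -13.6057 Z² / n² eV

For Li²⁺ (Z = 3) at n = 2:
E_2 = -13.6057 × 3² / 2²
E_2 = -13.6057 × 9 / 4
E_2 = -122.4513 / 4
E_2 = -30.613 eV

The energy is 9 times more negative than hydrogen at the same n due to the stronger nuclear charge.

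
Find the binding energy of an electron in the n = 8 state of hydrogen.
0.212589 eV

The ionization energy is the energy needed to remove the electron completely (n → ∞).

For hydrogen, E_n = -13.6057 eV / n².

At n = 8: E_8 = -13.6057 / 8² = -0.212589063 eV
At n = ∞: E_∞ = 0 eV

Ionization energy = E_∞ - E_8 = 0 - (-0.212589063) = 0.212589063 eV
Ionization energy ≈ 0.212589 eV

This is also called the binding energy of the electron in state n = 8.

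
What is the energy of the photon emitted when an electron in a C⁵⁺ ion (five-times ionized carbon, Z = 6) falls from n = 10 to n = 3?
49.524748 eV

The energy levels are E_n = -13.6057 Z² eV / n².

Energy at n = 10: E_10 = -13.6057 × 6² / 10² = -4.898052000 eV
Energy at n = 3: E_3 = -13.6057 × 6² / 3² = -54.422800000 eV

For emission (electron falling to lower state), the photon energy is:
E_photon = E_10 - E_3 = |-4.898052000 - (-54.422800000)|
E_photon = 49.524748 eV

This energy is carried away by the emitted photon.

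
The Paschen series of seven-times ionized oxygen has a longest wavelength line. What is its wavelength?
29.29 nm

The longest wavelength corresponds to the smallest energy transition in the series.
The Paschen series has all transitions ending at n_f = 3.

For O⁷⁺ (Z = 8), the first line (α-line) is the jump from n = 4 to n = 3:
E_4 = -13.6057 × 8² / 4² = -54.4228 eV
E_3 = -13.6057 × 8² / 3² = -96.7516 eV
ΔE = E_4 - E_3 = 42.3288 eV

λ = hc/E = 1239.84 eV·nm / 42.3288 eV
λ = 29.29 nm

This is the α-line of the Paschen series in O⁷⁺.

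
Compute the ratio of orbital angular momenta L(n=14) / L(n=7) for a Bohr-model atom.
2.000

In the Bohr model, L_n = nℏ, so the ratio is purely the ratio of quantum numbers:

L_14/L_7 = 14ℏ / 7ℏ = 14/7 = 2.000

The angular momentum scales linearly with n.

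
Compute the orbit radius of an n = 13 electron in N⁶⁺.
1.2776 nm (or 12.7758 Å)

The Bohr radius formula is:
r_n = n² a₀ / Z

where a₀ = 0.0529177 nm is the Bohr radius.

For N⁶⁺ (Z = 7) at n = 13:
r_13 = 13² × 0.0529177 nm / 7
r_13 = 169 × 0.0529177 nm / 7
r_13 = 8.94309 nm / 7
r_13 = 1.2776 nm

The electron orbits at approximately 1.2776 nm from the nucleus.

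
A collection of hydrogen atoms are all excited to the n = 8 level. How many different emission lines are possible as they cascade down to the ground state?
28

The electron can occupy levels n = 1, 2, ..., 8 during de-excitation — that is m = 8 - 1 + 1 = 8 distinct levels.

The number of distinct spectral lines equals the number of ways to choose 2 of these m levels (each pair gives one possible emission transition):

Number of lines = m(m-1)/2 = 8×7/2 = 28

These correspond to all possible transitions between the 8 levels:
8 → 7, 8 → 6, 8 → 5, 8 → 4, 8 → 3, 8 → 2, 8 → 1, 7 → 6...

Each transition produces a photon with a unique energy (and thus wavelength). This count does not depend on Z.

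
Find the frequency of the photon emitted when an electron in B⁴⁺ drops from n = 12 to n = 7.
1.107e+15 Hz

First, find the transition energy:
E_12 = -13.6057 × 5² / 12² = -2.362101 eV
E_7 = -13.6057 × 5² / 7² = -6.941684 eV
|ΔE| = |E_7 - E_12| = 4.579583 eV

Convert to Joules: E = 4.579583 eV × (1.602177 × 10⁻¹⁹ J/eV) = 7.33730e-19 J

Using E = hf:
f = E/h = 7.33730e-19 J / (6.62607 × 10⁻³⁴ J·s)
f = 1.107e+15 Hz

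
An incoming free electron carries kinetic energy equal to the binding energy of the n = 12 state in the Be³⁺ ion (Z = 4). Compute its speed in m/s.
7.29231e+05 m/s (or 0.2432% of c)

The binding energy at n = 12 for Be³⁺ is:
E_12 = -13.6057 × 4²/12² = -1.51174444 eV
|E_12| = 1.51174444 eV

Convert to Joules:
KE = 1.51174444 eV × (1.602177 × 10⁻¹⁹ J/eV) = 2.4220822e-19 J

Using KE = ½mv²:
v = √(2·KE/m_e)
v = √(2 × 2.4220822e-19 J / 9.10938 × 10⁻³¹ kg)
v = 7.29231e+05 m/s

This is approximately 0.2432% the speed of light.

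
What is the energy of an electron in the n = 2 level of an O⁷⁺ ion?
-217.691 eV

For hydrogen-like ions, the energy levels scale with Z²:
E_n = -13.6057 Z² / n² eV

For O⁷⁺ (Z = 8) at n = 2:
E_2 = -13.6057 × 8² / 2²
E_2 = -13.6057 × 64 / 4
E_2 = -870.7648 / 4
E_2 = -217.691 eV

The energy is 64 times more negative than hydrogen at the same n due to the stronger nuclear charge.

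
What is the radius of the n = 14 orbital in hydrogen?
10.371873 nm (or 103.718733 Å)

The Bohr radius formula is:
r_n = n² a₀ / Z

where a₀ = 0.052917721 nm is the Bohr radius.

For H (Z = 1) at n = 14:
r_14 = 14² × 0.052917721 nm / 1
r_14 = 196 × 0.052917721 nm / 1
r_14 = 10.3718733 nm / 1
r_14 = 10.371873 nm

The electron orbits at approximately 10.371873 nm from the nucleus.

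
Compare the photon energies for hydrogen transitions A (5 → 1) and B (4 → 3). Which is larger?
5 → 1

Calculate the energy for each transition:

Transition 5 → 1:
ΔE₁ = |E_1 - E_5| = |-13.6057/1² - (-13.6057/5²)|
ΔE₁ = |-13.605700000000 - (-0.544228000000)| = 13.061472000 eV

Transition 4 → 3:
ΔE₂ = |E_3 - E_4| = |-13.6057/3² - (-13.6057/4²)|
ΔE₂ = |-1.511744444444 - (-0.850356250000)| = 0.661388194 eV

Since 13.061472000 eV > 0.661388194 eV, the transition 5 → 1 emits the more energetic photon.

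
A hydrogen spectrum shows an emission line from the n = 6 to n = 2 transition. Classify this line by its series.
Balmer series

The spectral series in hydrogen are named based on the final (lower) energy level:
- Lyman series: n_final = 1 (ultraviolet)
- Balmer series: n_final = 2 (visible/near-UV)
- Paschen series: n_final = 3 (infrared)
- Brackett series: n_final = 4 (infrared)
- Pfund series: n_final = 5 (far infrared)

Since this transition ends at n = 2, it belongs to the Balmer series.

For reference, this 6 → 2 line has photon energy
ΔE = 13.6057 eV × (1/2² - 1/6²) = 3.023488889 eV,
corresponding to wavelength λ = hc/ΔE = 1239.84 eV·nm / 3.023488889 eV = 410.06931 nm in the visible/near-UV region.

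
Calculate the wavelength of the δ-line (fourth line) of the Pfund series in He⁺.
823.80 nm

The lines of a series are numbered from the longest wavelength (smallest ΔE) outward; the fourth line is the transition from n = n_f + 4 to n_f.
The Pfund series has all transitions ending at n_f = 5.

For He⁺ (Z = 2), the fourth line (δ-line) is the jump from n = 9 to n = 5:
E_9 = -13.6057 × 2² / 9² = -0.671886 eV
E_5 = -13.6057 × 2² / 5² = -2.176912 eV
ΔE = E_9 - E_5 = 1.505026 eV

λ = hc/E = 1239.84 eV·nm / 1.505026 eV
λ = 823.80 nm

This is the δ-line of the Pfund series in He⁺.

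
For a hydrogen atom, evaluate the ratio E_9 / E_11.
1.494

Using E_n = -13.6057 Z² / n² eV with Z = 1:

E_9 = -13.6057 / 9² = -13.6057 / 81 = -0.167971605 eV
E_11 = -13.6057 / 11² = -13.6057 / 121 = -0.112443802 eV

The ratio is:
E_9/E_11 = (-0.167971605) / (-0.112443802)
E_9/E_11 = (-13.6057/81) / (-13.6057/121)
E_9/E_11 = 121/81
E_9/E_11 = 1.494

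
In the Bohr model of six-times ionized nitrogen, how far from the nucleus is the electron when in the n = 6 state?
0.272148 nm (or 2.721483 Å)

The Bohr radius formula is:
r_n = n² a₀ / Z

where a₀ = 0.052917721 nm is the Bohr radius.

For N⁶⁺ (Z = 7) at n = 6:
r_6 = 6² × 0.052917721 nm / 7
r_6 = 36 × 0.052917721 nm / 7
r_6 = 1.9050380 nm / 7
r_6 = 0.272148 nm

The electron orbits at approximately 0.272148 nm from the nucleus.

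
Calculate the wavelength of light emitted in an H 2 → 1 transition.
121.50202 nm

First, find the transition energy using E_n = -13.6057 / n² eV:
E_2 = -13.6057 / 2² = -3.40142500 eV
E_1 = -13.6057 / 1² = -13.60570000 eV

Photon energy: |ΔE| = |E_1 - E_2| = 10.20427500 eV

Convert to wavelength using E = hc/λ with hc = 1239.84 eV·nm:
λ = hc/E = 1239.84 eV·nm / 10.20427500 eV
λ = 121.50202 nm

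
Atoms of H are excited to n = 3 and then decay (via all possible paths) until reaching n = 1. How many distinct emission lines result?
3

The electron can occupy levels n = 1, 2, ..., 3 during de-excitation — that is m = 3 - 1 + 1 = 3 distinct levels.

The number of distinct spectral lines equals the number of ways to choose 2 of these m levels (each pair gives one possible emission transition):

Number of lines = m(m-1)/2 = 3×2/2 = 3

These correspond to all possible transitions between the 3 levels:
3 → 2, 3 → 1, 2 → 1

Each transition produces a photon with a unique energy (and thus wavelength). This count does not depend on Z.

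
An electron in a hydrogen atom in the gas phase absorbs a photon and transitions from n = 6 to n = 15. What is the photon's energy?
0.31747 eV

The energy levels of a hydrogen-like atom are E_n = -13.6057 eV / n².

Energy at n = 6: E_6 = -13.6057 / 6² = -0.37793611 eV
Energy at n = 15: E_15 = -13.6057 / 15² = -0.06046978 eV

The excitation energy is the difference:
ΔE = E_15 - E_6
ΔE = -0.06046978 - (-0.37793611)
ΔE = 0.31747 eV

Since this is positive, energy must be absorbed (photon absorption).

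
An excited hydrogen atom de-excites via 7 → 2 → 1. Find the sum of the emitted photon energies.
13.328 eV

The energy levels of hydrogen are E_n = -13.6057 / n² eV.

First transition (7 → 2):
ΔE₁ = |E_2 - E_7|
ΔE₁ = |-3.401425000 - (-0.277667347)| = 3.123758 eV

Second transition (2 → 1):
ΔE₂ = |E_1 - E_2|
ΔE₂ = |-13.605700000 - (-3.401425000)| = 10.204275 eV

Total energy released:
E_total = ΔE₁ + ΔE₂ = 3.123758 + 10.204275 = 13.328 eV

Note: This equals the direct transition 7 → 1: 13.328 eV ✓
Energy is conserved regardless of the path taken.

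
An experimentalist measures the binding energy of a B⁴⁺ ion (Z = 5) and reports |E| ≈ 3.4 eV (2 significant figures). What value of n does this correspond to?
n = 10

The exact energy levels follow E_n = -13.6057 Z² / n² eV with Z = 5.

The measured value (-3.4 eV) is reported to only 2 significant figures, so we must test candidate n values and see which one matches to that precision.

Candidate energies:
  n = 8:  E = -13.6057 × 5² / 8² = -5.314727 eV
  n = 9:  E = -13.6057 × 5² / 9² = -4.199290 eV
  n = 10:  E = -13.6057 × 5² / 10² = -3.401425 eV  ← matches
  n = 11:  E = -13.6057 × 5² / 11² = -2.811095 eV
  n = 12:  E = -13.6057 × 5² / 12² = -2.362101 eV

Checking against the measurement of -3.4 eV (2 sig figs), only n = 10 agrees:
E_10 = -3.401425 eV, which rounds to -3.4 eV ✓

Therefore n = 10.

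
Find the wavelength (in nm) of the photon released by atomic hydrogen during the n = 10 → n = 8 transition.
16200.2690 nm

First, find the transition energy using E_n = -13.6057 / n² eV:
E_10 = -13.6057 / 10² = -0.136057000000 eV
E_8 = -13.6057 / 8² = -0.212589062500 eV

Photon energy: |ΔE| = |E_8 - E_10| = 0.076532062500 eV

Convert to wavelength using E = hc/λ with hc = 1239.84 eV·nm:
λ = hc/E = 1239.84 eV·nm / 0.076532062500 eV
λ = 16200.2690 nm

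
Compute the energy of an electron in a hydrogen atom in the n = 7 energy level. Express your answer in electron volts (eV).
-0.278 eV

The energy levels of a hydrogen-like atom are given by:
E_n = -13.6057 eV / n²

For n = 7:
E_7 = -13.6057 eV / 7²
E_7 = -13.6057 eV / 49
E_7 = -0.278 eV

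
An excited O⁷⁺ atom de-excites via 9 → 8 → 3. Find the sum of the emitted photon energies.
86.001 eV

The energy levels of O⁷⁺ are E_n = -13.6057 × 8² / n² eV.

First transition (9 → 8):
ΔE₁ = |E_8 - E_9|
ΔE₁ = |-13.605700000 - (-10.750182716)| = 2.855517 eV

Second transition (8 → 3):
ΔE₂ = |E_3 - E_8|
ΔE₂ = |-96.751644444 - (-13.605700000)| = 83.145944 eV

Total energy released:
E_total = ΔE₁ + ΔE₂ = 2.855517 + 83.145944 = 86.001 eV

Note: This equals the direct transition 9 → 3: 86.001 eV ✓
Energy is conserved regardless of the path taken.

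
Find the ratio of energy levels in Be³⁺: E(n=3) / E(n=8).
7.111

Using E_n = -13.6057 Z² / n² eV with Z = 4:

E_3 = -13.6057 × 4² / 3² = -217.6912 / 9 = -24.187911111 eV
E_8 = -13.6057 × 4² / 8² = -217.6912 / 64 = -3.401425000 eV

The ratio is:
E_3/E_8 = (-24.187911111) / (-3.401425000)
E_3/E_8 = (-217.6912/9) / (-217.6912/64)
E_3/E_8 = 64/9
E_3/E_8 = 7.111
(Note: the Z² factors cancel in the ratio.)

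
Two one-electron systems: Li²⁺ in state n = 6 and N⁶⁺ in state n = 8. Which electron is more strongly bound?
N⁶⁺ at n = 8 (E = -10.4169 eV)

Using E_n = -13.6057 Z² / n² eV:

Li²⁺ (Z = 3) at n = 6:
E = -13.6057 × 3² / 6² = -13.6057 × 9 / 36 = -3.4014250 eV

N⁶⁺ (Z = 7) at n = 8:
E = -13.6057 × 7² / 8² = -13.6057 × 49 / 64 = -10.4168641 eV

Since -10.4168641 eV < -3.4014250 eV,
N⁶⁺ at n = 8 is more tightly bound (requires more energy to ionize).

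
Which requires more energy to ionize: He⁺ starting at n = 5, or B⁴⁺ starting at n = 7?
B⁴⁺ at n = 7 (E = -6.9417 eV)

Using E_n = -13.6057 Z² / n² eV:

He⁺ (Z = 2) at n = 5:
E = -13.6057 × 2² / 5² = -13.6057 × 4 / 25 = -2.1769120 eV

B⁴⁺ (Z = 5) at n = 7:
E = -13.6057 × 5² / 7² = -13.6057 × 25 / 49 = -6.9416837 eV

Since -6.9416837 eV < -2.1769120 eV,
B⁴⁺ at n = 7 is more tightly bound (requires more energy to ionize).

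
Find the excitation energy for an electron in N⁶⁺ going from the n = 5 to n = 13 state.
22.72 eV

The energy levels of a hydrogen-like atom are E_n = -13.6057 Z² eV / n².

Energy at n = 5: E_5 = -13.6057 × 7² / 5² = -26.66717 eV
Energy at n = 13: E_13 = -13.6057 × 7² / 13² = -3.94485 eV

The excitation energy is the difference:
ΔE = E_13 - E_5
ΔE = -3.94485 - (-26.66717)
ΔE = 22.72 eV

Since this is positive, energy must be absorbed (photon absorption).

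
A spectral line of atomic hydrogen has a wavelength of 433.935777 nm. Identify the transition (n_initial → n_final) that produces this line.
n = 5 → n = 2

First, find the photon energy from the wavelength (hc = 1239.84 eV·nm):
E = hc/λ = 1239.84 eV·nm / 433.935777 nm = 2.8571970 eV

The energy levels of hydrogen satisfy E_n = -13.6057 / n² eV, so an emission n_i → n_f releases
ΔE = 13.6057 × (1/n_f² − 1/n_i²) eV.

Setting ΔE equal to the photon energy:
1/n_f² − 1/n_i² = 2.8571970 / 13.6057 = 0.21000000

Since 1/n_i² must be positive, we need 1/n_f² > 0.21000000, i.e. n_f ≤ 2. For each allowed n_f, solve n_i = (1/n_f² − 0.21000000)^(−1/2) and check whether it is a whole number:
  n_f = 1: 1/n_i² = 1.00000000 − 0.21000000 = 0.79000000 → n_i = 1.125  (not an integer) ✗
  n_f = 2: 1/n_i² = 0.25000000 − 0.21000000 = 0.04000000 → n_i = 5.000  → integer, n_i = 5 ✓

Only n_f = 2 gives an integer upper level, n_i = 5.

The transition is from n = 5 to n = 2 (emission).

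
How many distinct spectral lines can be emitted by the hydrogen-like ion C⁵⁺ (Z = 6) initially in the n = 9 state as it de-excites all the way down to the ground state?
36

The electron can occupy levels n = 1, 2, ..., 9 during de-excitation — that is m = 9 - 1 + 1 = 9 distinct levels.

The number of distinct spectral lines equals the number of ways to choose 2 of these m levels (each pair gives one possible emission transition):

Number of lines = m(m-1)/2 = 9×8/2 = 36

These correspond to all possible transitions between the 9 levels:
9 → 8, 9 → 7, 9 → 6, 9 → 5, 9 → 4, 9 → 3, 9 → 2, 9 → 1...

Each transition produces a photon with a unique energy (and thus wavelength). This count does not depend on Z.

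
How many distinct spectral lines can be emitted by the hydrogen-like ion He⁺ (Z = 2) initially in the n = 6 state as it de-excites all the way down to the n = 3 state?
6

The electron can occupy levels n = 3, 4, ..., 6 during de-excitation — that is m = 6 - 3 + 1 = 4 distinct levels.

The number of distinct spectral lines equals the number of ways to choose 2 of these m levels (each pair gives one possible emission transition):

Number of lines = m(m-1)/2 = 4×3/2 = 6

These correspond to all possible transitions between the 4 levels:
6 → 5, 6 → 4, 6 → 3, 5 → 4, 5 → 3, 4 → 3

Each transition produces a photon with a unique energy (and thus wavelength). This count does not depend on Z.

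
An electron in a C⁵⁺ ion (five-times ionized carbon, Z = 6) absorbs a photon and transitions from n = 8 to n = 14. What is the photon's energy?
5.154 eV

The energy levels of a hydrogen-like atom are E_n = -13.6057 Z² eV / n².

Energy at n = 8: E_8 = -13.6057 × 6² / 8² = -7.653206 eV
Energy at n = 14: E_14 = -13.6057 × 6² / 14² = -2.499006 eV

The excitation energy is the difference:
ΔE = E_14 - E_8
ΔE = -2.499006 - (-7.653206)
ΔE = 5.154 eV

Since this is positive, energy must be absorbed (photon absorption).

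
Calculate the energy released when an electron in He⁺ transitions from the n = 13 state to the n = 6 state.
1.1897 eV

The energy levels are E_n = -13.6057 Z² eV / n².

Energy at n = 13: E_13 = -13.6057 × 2² / 13² = -0.3220284 eV
Energy at n = 6: E_6 = -13.6057 × 2² / 6² = -1.5117444 eV

For emission (electron falling to lower state), the photon energy is:
E_photon = E_13 - E_6 = |-0.3220284 - (-1.5117444)|
E_photon = 1.1897 eV

This energy is carried away by the emitted photon.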